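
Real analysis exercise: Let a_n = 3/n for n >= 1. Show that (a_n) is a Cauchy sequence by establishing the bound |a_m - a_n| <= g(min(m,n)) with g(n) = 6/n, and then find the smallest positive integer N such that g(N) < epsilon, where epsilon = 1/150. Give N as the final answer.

For any m, n >= 1, by the triangle inequality:
|a_m - a_n| = |3/m - 3/n| <= 3*1/m + 3*1/n <= 6/min(m,n).
So g(n) = 6/n bounds the Cauchy difference. Since g(n) -> 0, (a_n) is Cauchy.
Now solve g(N) < 1/150: 6/N < 1/150 <=> N > 6 / (1/150) = 900.
The smallest integer strictly greater than 900 is N = 901.
Check: g(901) = 6/901 = 6/901 < 1/150; g(900) = 1/150 >= 1/150. So N = 901.

901


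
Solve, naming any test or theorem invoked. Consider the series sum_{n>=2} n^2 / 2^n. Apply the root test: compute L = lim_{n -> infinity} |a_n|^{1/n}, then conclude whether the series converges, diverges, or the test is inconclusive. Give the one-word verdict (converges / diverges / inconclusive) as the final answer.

Let a_n denote the general term. Form |a_n|^(1/n) and simplify:
|a_n|^(1/n) = n^(2/n)/2
Take the limit as n -> infinity: L = 1/2.
Since L = 1/2 < 1, the root test implies convergence.

converges


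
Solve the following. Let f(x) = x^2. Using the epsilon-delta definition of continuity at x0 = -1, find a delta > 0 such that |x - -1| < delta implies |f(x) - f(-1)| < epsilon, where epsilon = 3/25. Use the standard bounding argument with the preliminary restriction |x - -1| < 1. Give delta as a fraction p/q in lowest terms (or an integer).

Factor: |x^2 - (-1)^2| = |x - -1| * |x + -1|.
Impose |x - -1| < 1 first. Then |x + -1| = |(x - -1) + 2*(-1)| <= |x - -1| + 2*|-1| < 1 + 2 = 3.
So |x^2 - (-1)^2| < delta * 3.
We need delta * 3 <= 3/25, i.e. delta <= 3/25/3 = 1/25.
Since 1/25 < 1, this is tighter than 1; take delta = 1/25.
So delta = 1/25 works.

1/25


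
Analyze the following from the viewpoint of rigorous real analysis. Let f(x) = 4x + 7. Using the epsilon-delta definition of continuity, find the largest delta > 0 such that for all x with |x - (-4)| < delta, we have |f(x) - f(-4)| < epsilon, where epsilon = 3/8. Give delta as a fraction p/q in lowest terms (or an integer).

We compute f(-4) = 4*(-4) + 7 = -9.
|f(x) - f(-4)| = |4x + 7 - (-9)| = |4(x - (-4))| = 4|x - (-4)|.
We need 4|x - (-4)| < 3/8, i.e. |x - (-4)| < 3/8 / 4 = 3/32.
So any delta <= 3/32 works. Conversely, if delta > 3/32, then x = -4 + 3/32 satisfies |x - (-4)| = 3/32 < delta but |f(x) - f(-4)| = 4 * 3/32 = 3/8, which is not < 3/8; so no larger delta works.
Hence the largest such delta is 3/32.

3/32


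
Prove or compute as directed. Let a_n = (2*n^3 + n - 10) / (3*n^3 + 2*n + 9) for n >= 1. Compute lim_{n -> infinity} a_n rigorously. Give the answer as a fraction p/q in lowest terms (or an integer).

Divide numerator and denominator by n^3, the highest power:
numerator / n^3 = 2 + n^(-2) - 10/n^3
denominator / n^3 = 3 + 2/n^2 + 9/n^3
As n -> infinity, all terms of the form c/n^k (k >= 1) tend to 0.
So numerator / n^3 -> 2 and denominator / n^3 -> 3.
Therefore lim a_n = 2/3.

2/3


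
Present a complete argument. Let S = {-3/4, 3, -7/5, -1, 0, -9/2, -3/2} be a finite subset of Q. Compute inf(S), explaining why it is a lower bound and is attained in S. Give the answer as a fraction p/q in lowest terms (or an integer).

S is finite, so inf(S) = min(S).
Sorted increasing:
-9/2, -3/2, -7/5, -1, -3/4, 0, 3
The extremum is -9/2.
For every x in S, x >= -9/2. And -9/2 is in S, so it is attained.
Therefore inf(S) = -9/2.

-9/2


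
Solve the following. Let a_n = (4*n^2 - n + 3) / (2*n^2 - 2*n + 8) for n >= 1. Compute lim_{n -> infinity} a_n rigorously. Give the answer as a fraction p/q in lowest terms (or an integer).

Divide numerator and denominator by n^2, the highest power:
numerator / n^2 = 4 - 1/n + 3/n^2
denominator / n^2 = 2 - 2/n + 8/n^2
As n -> infinity, all terms of the form c/n^k (k >= 1) tend to 0.
So numerator / n^2 -> 4 and denominator / n^2 -> 2.
Therefore lim a_n = 2.

2


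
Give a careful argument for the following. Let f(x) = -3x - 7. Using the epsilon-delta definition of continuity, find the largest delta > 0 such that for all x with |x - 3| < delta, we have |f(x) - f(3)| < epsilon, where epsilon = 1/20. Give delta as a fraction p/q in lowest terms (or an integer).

We compute f(3) = -3*(3) - 7 = -16.
|f(x) - f(3)| = |-3x - 7 - (-16)| = |-3(x - 3)| = 3|x - 3|.
We need 3|x - 3| < 1/20, i.e. |x - 3| < 1/20 / 3 = 1/60.
So any delta <= 1/60 works. Conversely, if delta > 1/60, then x = 3 + 1/60 satisfies |x - 3| = 1/60 < delta but |f(x) - f(3)| = 3 * 1/60 = 1/20, which is not < 1/20; so no larger delta works.
Hence the largest such delta is 1/60.

1/60


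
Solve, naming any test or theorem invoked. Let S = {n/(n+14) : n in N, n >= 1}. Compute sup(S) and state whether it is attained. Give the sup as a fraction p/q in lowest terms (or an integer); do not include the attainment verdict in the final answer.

Analysis:
- Values: 1/15, 1/8, 3/17, 2/9, ... strictly increasing.
- Minimum is 1/15 (n=1); inf = 1/15 (attained).
- n/(n+14) = 1 - 14/(n+14) -> 1 from below as n -> infinity, and never equals 1.
- So sup = 1 (not attained).
Conclusion: sup(S) = 1, not attained in S.

1


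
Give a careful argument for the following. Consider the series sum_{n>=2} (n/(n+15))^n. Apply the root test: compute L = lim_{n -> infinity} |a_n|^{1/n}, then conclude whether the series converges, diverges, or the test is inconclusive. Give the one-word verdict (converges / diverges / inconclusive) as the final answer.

Let a_n denote the general term. Form |a_n|^(1/n) and simplify:
|a_n|^(1/n) = n/(n + 15)
Take the limit as n -> infinity: L = 1.
Since L = 1, the root test is inconclusive. (In fact a_n = (n/(n+15))^n -> e^(-15) != 0, so the nth-term test shows divergence; but the root test itself gives no conclusion.)

inconclusive


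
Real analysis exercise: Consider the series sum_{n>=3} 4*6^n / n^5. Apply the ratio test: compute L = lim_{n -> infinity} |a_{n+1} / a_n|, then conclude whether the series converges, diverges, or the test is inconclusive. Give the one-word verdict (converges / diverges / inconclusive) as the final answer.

Let a_n denote the general term. Form the ratio a_{n+1}/a_n and simplify:
a_{n+1}/a_n = 6*n^5/(n + 1)^5
Take the limit as n -> infinity: L = 6.
Since L = 6 > 1 (or L = infinity), the ratio test implies the series diverges.

diverges


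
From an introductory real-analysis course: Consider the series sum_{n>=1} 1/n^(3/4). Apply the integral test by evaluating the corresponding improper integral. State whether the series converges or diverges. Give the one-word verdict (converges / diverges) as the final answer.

Let f(x) = x^(-3/4). Then f is positive, continuous, and decreasing on [1, infinity), so the integral test applies.
Compute the improper integral int_{1}^infinity f(x) dx:
  antiderivative F(x) = 4*x^(1/4).
  As x -> infinity, F(x) -> infinity (since p = 3/4 < 1).
  So the integral diverges. By the integral test, the series diverges.

diverges


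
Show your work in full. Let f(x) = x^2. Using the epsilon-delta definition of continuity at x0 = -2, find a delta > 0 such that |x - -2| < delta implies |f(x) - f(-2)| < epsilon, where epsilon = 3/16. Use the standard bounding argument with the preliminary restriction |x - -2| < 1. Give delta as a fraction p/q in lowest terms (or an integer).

Factor: |x^2 - (-2)^2| = |x - -2| * |x + -2|.
Impose |x - -2| < 1 first. Then |x + -2| = |(x - -2) + 2*(-2)| <= |x - -2| + 2*|-2| < 1 + 4 = 5.
So |x^2 - (-2)^2| < delta * 5.
We need delta * 5 <= 3/16, i.e. delta <= 3/16/5 = 3/80.
Since 3/80 < 1, this is tighter than 1; take delta = 3/80.
So delta = 3/80 works.

3/80


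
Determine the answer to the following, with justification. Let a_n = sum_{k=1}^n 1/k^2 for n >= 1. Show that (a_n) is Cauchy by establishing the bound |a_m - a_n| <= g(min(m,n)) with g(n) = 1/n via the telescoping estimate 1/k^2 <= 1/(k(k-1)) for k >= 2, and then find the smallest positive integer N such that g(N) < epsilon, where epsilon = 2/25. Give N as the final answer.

For m > n >= 1: |a_m - a_n| = sum_{k=n+1}^m 1/k^2.
Use 1/k^2 <= 1/(k(k-1)) = 1/(k-1) - 1/k for k >= 2:
sum_{k=n+1}^m 1/k^2 <= sum_{k=n+1}^m (1/(k-1) - 1/k) = 1/n - 1/m <= 1/n.
By symmetry the same bound holds with n,m swapped, so |a_m - a_n| <= 1/min(m,n) = g(min(m,n)). Since g(n) -> 0, (a_n) is Cauchy.
Now solve g(N) < 2/25: 1/N < 2/25 <=> N > 1/(2/25) = 25/2.
The smallest integer strictly greater than 25/2 is N = 13.
Check: g(13) = 1/13 < 2/25; g(12) = 1/12 >= 2/25. So N = 13.

13


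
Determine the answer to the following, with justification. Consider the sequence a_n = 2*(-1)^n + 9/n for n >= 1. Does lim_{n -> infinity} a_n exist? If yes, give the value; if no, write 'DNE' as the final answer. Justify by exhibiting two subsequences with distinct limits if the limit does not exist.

Examine the behaviour of a_n along subsequences.
a_{2k} = 2 + 9/(2k) -> 2. a_{2k+1} = -2 + 9/(2k+1) -> -2.
Since these two subsequential limits are 2 and -2, distinct, the full sequence cannot converge (a convergent sequence has all subsequences tending to the same limit). So lim a_n does not exist.

DNE


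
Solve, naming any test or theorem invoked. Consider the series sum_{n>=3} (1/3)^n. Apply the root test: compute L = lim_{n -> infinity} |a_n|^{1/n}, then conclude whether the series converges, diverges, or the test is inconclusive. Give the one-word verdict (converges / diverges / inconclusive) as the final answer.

Let a_n denote the general term. Form |a_n|^(1/n) and simplify:
|a_n|^(1/n) = 1/3
Take the limit as n -> infinity: L = 1/3.
Since L = 1/3 < 1, the root test implies convergence.

converges


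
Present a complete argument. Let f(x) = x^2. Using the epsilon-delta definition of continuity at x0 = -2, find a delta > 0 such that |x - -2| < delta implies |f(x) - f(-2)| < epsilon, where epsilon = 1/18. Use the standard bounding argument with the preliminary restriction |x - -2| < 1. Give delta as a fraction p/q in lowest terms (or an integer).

Factor: |x^2 - (-2)^2| = |x - -2| * |x + -2|.
Impose |x - -2| < 1 first. Then |x + -2| = |(x - -2) + 2*(-2)| <= |x - -2| + 2*|-2| < 1 + 4 = 5.
So |x^2 - (-2)^2| < delta * 5.
We need delta * 5 <= 1/18, i.e. delta <= 1/18/5 = 1/90.
Since 1/90 < 1, this is tighter than 1; take delta = 1/90.
So delta = 1/90 works.

1/90


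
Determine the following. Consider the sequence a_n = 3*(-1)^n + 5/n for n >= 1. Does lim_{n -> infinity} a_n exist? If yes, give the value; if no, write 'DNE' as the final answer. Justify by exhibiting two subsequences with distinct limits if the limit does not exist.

Examine the behaviour of a_n along subsequences.
a_{2k} = 3 + 5/(2k) -> 3. a_{2k+1} = -3 + 5/(2k+1) -> -3.
Since these two subsequential limits are 3 and -3, distinct, the full sequence cannot converge (a convergent sequence has all subsequences tending to the same limit). So lim a_n does not exist.

DNE


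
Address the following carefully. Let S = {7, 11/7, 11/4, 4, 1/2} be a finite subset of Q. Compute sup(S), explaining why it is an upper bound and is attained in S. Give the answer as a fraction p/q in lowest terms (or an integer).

S is finite, so sup(S) = max(S).
Sorted decreasing:
7, 4, 11/4, 11/7, 1/2
The extremum is 7.
For every x in S, x <= 7. And 7 is in S, so it is attained.
Therefore sup(S) = 7.

7


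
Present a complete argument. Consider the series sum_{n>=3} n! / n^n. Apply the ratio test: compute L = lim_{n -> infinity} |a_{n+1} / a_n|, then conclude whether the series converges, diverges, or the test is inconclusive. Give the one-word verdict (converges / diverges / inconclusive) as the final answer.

Let a_n denote the general term. Form the ratio a_{n+1}/a_n and simplify:
a_{n+1}/a_n = (n/(n + 1))^n
Take the limit as n -> infinity: L = exp(-1).
Since L = exp(-1) < 1, the ratio test implies the series converges.

converges


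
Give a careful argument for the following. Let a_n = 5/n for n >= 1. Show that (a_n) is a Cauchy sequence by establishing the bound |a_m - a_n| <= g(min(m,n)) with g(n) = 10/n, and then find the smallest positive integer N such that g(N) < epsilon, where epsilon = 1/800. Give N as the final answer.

For any m, n >= 1, by the triangle inequality:
|a_m - a_n| = |5/m - 5/n| <= 5*1/m + 5*1/n <= 10/min(m,n).
So g(n) = 10/n bounds the Cauchy difference. Since g(n) -> 0, (a_n) is Cauchy.
Now solve g(N) < 1/800: 10/N < 1/800 <=> N > 10 / (1/800) = 8000.
The smallest integer strictly greater than 8000 is N = 8001.
Check: g(8001) = 10/8001 = 10/8001 < 1/800; g(8000) = 1/800 >= 1/800. So N = 8001.

8001


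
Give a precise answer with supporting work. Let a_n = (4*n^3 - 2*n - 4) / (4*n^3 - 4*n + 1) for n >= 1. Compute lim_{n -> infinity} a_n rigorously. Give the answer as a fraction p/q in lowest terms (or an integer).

Divide numerator and denominator by n^3, the highest power:
numerator / n^3 = 4 - 2/n^2 - 4/n^3
denominator / n^3 = 4 - 4/n^2 + n^(-3)
As n -> infinity, all terms of the form c/n^k (k >= 1) tend to 0.
So numerator / n^3 -> 4 and denominator / n^3 -> 4.
Therefore lim a_n = 1.

1


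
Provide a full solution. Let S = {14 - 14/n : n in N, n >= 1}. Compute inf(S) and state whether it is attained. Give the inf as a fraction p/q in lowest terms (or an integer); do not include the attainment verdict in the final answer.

Analysis:
- Values: 0, 7, 28/3, 21/2, ... strictly increasing.
- Minimum is 0 (n=1); inf = 0 (attained).
- 14 - 14/n -> 14 from below; sup = 14, not attained.
Conclusion: inf(S) = 0, attained in S.

0


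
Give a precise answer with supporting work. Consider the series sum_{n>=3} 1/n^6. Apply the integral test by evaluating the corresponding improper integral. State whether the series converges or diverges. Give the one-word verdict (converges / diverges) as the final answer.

Let f(x) = x^(-6). Then f is positive, continuous, and decreasing on [3, infinity), so the integral test applies.
Compute the improper integral int_{3}^infinity f(x) dx:
  antiderivative F(x) = -1/(5*x^5).
  As x -> infinity, F(x) -> 0 (since p = 6 > 1).
  So int = F(infinity) - F(3) = 0 - (-1/1215) = 1/1215.
  Finite, so by the integral test, the series converges.

converges


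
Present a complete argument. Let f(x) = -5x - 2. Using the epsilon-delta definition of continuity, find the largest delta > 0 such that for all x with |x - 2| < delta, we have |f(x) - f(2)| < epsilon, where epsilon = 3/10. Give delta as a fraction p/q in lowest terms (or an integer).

We compute f(2) = -5*(2) - 2 = -12.
|f(x) - f(2)| = |-5x - 2 - (-12)| = |-5(x - 2)| = 5|x - 2|.
We need 5|x - 2| < 3/10, i.e. |x - 2| < 3/10 / 5 = 3/50.
So any delta <= 3/50 works. Conversely, if delta > 3/50, then x = 2 + 3/50 satisfies |x - 2| = 3/50 < delta but |f(x) - f(2)| = 5 * 3/50 = 3/10, which is not < 3/10; so no larger delta works.
Hence the largest such delta is 3/50.

3/50


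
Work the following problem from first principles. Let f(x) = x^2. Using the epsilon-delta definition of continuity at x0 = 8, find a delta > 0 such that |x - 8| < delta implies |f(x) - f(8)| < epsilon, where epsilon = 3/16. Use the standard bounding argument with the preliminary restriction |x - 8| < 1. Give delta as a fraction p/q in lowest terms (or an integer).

Factor: |x^2 - (8)^2| = |x - 8| * |x + 8|.
Impose |x - 8| < 1 first. Then |x + 8| = |(x - 8) + 2*(8)| <= |x - 8| + 2*|8| < 1 + 16 = 17.
So |x^2 - (8)^2| < delta * 17.
We need delta * 17 <= 3/16, i.e. delta <= 3/16/17 = 3/272.
Since 3/272 < 1, this is tighter than 1; take delta = 3/272.
So delta = 3/272 works.

3/272


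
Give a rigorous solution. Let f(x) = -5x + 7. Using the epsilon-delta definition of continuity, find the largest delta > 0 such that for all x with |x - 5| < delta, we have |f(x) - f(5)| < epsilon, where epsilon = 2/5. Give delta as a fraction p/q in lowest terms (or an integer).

We compute f(5) = -5*(5) + 7 = -18.
|f(x) - f(5)| = |-5x + 7 - (-18)| = |-5(x - 5)| = 5|x - 5|.
We need 5|x - 5| < 2/5, i.e. |x - 5| < 2/5 / 5 = 2/25.
So any delta <= 2/25 works. Conversely, if delta > 2/25, then x = 5 + 2/25 satisfies |x - 5| = 2/25 < delta but |f(x) - f(5)| = 5 * 2/25 = 2/5, which is not < 2/5; so no larger delta works.
Hence the largest such delta is 2/25.

2/25


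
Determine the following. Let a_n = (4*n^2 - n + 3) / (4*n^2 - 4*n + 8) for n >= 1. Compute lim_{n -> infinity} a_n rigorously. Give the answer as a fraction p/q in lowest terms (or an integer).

Divide numerator and denominator by n^2, the highest power:
numerator / n^2 = 4 - 1/n + 3/n^2
denominator / n^2 = 4 - 4/n + 8/n^2
As n -> infinity, all terms of the form c/n^k (k >= 1) tend to 0.
So numerator / n^2 -> 4 and denominator / n^2 -> 4.
Therefore lim a_n = 1.

1


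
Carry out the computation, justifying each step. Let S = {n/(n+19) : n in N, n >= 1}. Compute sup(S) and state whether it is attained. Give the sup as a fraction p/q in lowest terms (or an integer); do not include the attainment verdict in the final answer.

Analysis:
- Values: 1/20, 2/21, 3/22, 4/23, ... strictly increasing.
- Minimum is 1/20 (n=1); inf = 1/20 (attained).
- n/(n+19) = 1 - 19/(n+19) -> 1 from below as n -> infinity, and never equals 1.
- So sup = 1 (not attained).
Conclusion: sup(S) = 1, not attained in S.

1


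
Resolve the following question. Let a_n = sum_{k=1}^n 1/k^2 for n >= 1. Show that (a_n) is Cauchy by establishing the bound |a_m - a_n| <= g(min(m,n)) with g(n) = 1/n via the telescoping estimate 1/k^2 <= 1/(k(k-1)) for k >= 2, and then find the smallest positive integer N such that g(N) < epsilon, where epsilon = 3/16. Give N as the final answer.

For m > n >= 1: |a_m - a_n| = sum_{k=n+1}^m 1/k^2.
Use 1/k^2 <= 1/(k(k-1)) = 1/(k-1) - 1/k for k >= 2:
sum_{k=n+1}^m 1/k^2 <= sum_{k=n+1}^m (1/(k-1) - 1/k) = 1/n - 1/m <= 1/n.
By symmetry the same bound holds with n,m swapped, so |a_m - a_n| <= 1/min(m,n) = g(min(m,n)). Since g(n) -> 0, (a_n) is Cauchy.
Now solve g(N) < 3/16: 1/N < 3/16 <=> N > 1/(3/16) = 16/3.
The smallest integer strictly greater than 16/3 is N = 6.
Check: g(6) = 1/6 < 3/16; g(5) = 1/5 >= 3/16. So N = 6.

6


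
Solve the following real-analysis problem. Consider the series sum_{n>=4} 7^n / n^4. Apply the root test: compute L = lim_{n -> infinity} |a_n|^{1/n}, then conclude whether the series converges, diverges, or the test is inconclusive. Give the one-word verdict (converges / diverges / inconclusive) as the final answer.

Let a_n denote the general term. Form |a_n|^(1/n) and simplify:
|a_n|^(1/n) = 7/n^(4/n)
Take the limit as n -> infinity: L = 7.
Since L = 7 > 1, the root test implies divergence.

diverges


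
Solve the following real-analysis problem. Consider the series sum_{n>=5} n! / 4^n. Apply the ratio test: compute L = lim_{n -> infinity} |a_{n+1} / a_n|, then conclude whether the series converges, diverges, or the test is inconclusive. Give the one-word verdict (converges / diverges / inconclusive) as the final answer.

Let a_n denote the general term. Form the ratio a_{n+1}/a_n and simplify:
a_{n+1}/a_n = n/4 + 1/4
Take the limit as n -> infinity: L = infinity.
Since L = infinity > 1 (or L = infinity), the ratio test implies the series diverges.

diverges


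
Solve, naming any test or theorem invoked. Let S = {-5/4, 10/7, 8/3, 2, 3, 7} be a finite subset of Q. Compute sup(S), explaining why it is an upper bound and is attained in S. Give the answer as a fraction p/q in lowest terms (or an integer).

S is finite, so sup(S) = max(S).
Sorted decreasing:
7, 3, 8/3, 2, 10/7, -5/4
The extremum is 7.
For every x in S, x <= 7. And 7 is in S, so it is attained.
Therefore sup(S) = 7.

7


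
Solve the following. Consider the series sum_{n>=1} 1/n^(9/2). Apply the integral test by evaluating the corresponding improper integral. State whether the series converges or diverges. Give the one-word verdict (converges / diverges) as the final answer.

Let f(x) = x^(-9/2). Then f is positive, continuous, and decreasing on [1, infinity), so the integral test applies.
Compute the improper integral int_{1}^infinity f(x) dx:
  antiderivative F(x) = -2/(7*x^(7/2)).
  As x -> infinity, F(x) -> 0 (since p = 9/2 > 1).
  So int = F(infinity) - F(1) = 0 - (-2/7) = 2/7.
  Finite, so by the integral test, the series converges.

converges


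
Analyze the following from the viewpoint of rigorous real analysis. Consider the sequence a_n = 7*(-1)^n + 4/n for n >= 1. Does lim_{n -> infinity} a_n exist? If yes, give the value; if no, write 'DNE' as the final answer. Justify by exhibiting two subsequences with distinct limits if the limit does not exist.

Examine the behaviour of a_n along subsequences.
a_{2k} = 7 + 4/(2k) -> 7. a_{2k+1} = -7 + 4/(2k+1) -> -7.
Since these two subsequential limits are 7 and -7, distinct, the full sequence cannot converge (a convergent sequence has all subsequences tending to the same limit). So lim a_n does not exist.

DNE


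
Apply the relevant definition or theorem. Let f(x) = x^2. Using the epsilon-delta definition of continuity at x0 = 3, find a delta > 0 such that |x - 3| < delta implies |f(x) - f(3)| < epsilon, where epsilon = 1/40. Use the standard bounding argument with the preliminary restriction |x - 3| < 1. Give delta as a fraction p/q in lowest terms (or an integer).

Factor: |x^2 - (3)^2| = |x - 3| * |x + 3|.
Impose |x - 3| < 1 first. Then |x + 3| = |(x - 3) + 2*(3)| <= |x - 3| + 2*|3| < 1 + 6 = 7.
So |x^2 - (3)^2| < delta * 7.
We need delta * 7 <= 1/40, i.e. delta <= 1/40/7 = 1/280.
Since 1/280 < 1, this is tighter than 1; take delta = 1/280.
So delta = 1/280 works.

1/280


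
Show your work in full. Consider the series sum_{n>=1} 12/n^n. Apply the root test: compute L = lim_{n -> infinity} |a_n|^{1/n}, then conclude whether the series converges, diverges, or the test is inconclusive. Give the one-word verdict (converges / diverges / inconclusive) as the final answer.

Let a_n denote the general term. Form |a_n|^(1/n) and simplify:
|a_n|^(1/n) = 12^(1/n)/n
Take the limit as n -> infinity: L = 0.
Since L = 0 < 1, the root test implies convergence.

converges


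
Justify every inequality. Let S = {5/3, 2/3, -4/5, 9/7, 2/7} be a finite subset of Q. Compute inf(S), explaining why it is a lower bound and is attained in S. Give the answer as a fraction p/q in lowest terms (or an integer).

S is finite, so inf(S) = min(S).
Sorted increasing:
-4/5, 2/7, 2/3, 9/7, 5/3
The extremum is -4/5.
For every x in S, x >= -4/5. And -4/5 is in S, so it is attained.
Therefore inf(S) = -4/5.

-4/5


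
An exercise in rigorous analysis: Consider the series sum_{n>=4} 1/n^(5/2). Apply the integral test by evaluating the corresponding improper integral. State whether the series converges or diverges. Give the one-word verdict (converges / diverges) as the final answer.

Let f(x) = x^(-5/2). Then f is positive, continuous, and decreasing on [4, infinity), so the integral test applies.
Compute the improper integral int_{4}^infinity f(x) dx:
  antiderivative F(x) = -2/(3*x^(3/2)).
  As x -> infinity, F(x) -> 0 (since p = 5/2 > 1).
  So int = F(infinity) - F(4) = 0 - (-1/12) = 1/12.
  Finite, so by the integral test, the series converges.

converges


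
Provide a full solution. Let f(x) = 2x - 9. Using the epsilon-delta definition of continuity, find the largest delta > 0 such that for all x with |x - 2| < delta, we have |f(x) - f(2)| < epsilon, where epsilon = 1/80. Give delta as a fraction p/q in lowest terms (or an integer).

We compute f(2) = 2*(2) - 9 = -5.
|f(x) - f(2)| = |2x - 9 - (-5)| = |2(x - 2)| = 2|x - 2|.
We need 2|x - 2| < 1/80, i.e. |x - 2| < 1/80 / 2 = 1/160.
So any delta <= 1/160 works. Conversely, if delta > 1/160, then x = 2 + 1/160 satisfies |x - 2| = 1/160 < delta but |f(x) - f(2)| = 2 * 1/160 = 1/80, which is not < 1/80; so no larger delta works.
Hence the largest such delta is 1/160.

1/160


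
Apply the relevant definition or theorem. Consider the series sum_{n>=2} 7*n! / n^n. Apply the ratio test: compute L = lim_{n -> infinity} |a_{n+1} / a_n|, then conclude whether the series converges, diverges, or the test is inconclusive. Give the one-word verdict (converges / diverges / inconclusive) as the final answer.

Let a_n denote the general term. Form the ratio a_{n+1}/a_n and simplify:
a_{n+1}/a_n = (n/(n + 1))^n
Take the limit as n -> infinity: L = exp(-1).
Since L = exp(-1) < 1, the ratio test implies the series converges.

converges


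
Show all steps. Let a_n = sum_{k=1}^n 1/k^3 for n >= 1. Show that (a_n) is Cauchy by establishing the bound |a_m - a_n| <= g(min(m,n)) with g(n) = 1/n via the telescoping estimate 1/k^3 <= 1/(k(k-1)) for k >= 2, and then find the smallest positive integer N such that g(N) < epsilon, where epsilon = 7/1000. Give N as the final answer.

For m > n >= 1: |a_m - a_n| = sum_{k=n+1}^m 1/k^3.
Use 1/k^3 <= 1/(k(k-1)) = 1/(k-1) - 1/k for k >= 2 (which holds since k^3 >= k^2 >= k(k-1) for k >= 2):
sum_{k=n+1}^m 1/k^3 <= sum_{k=n+1}^m (1/(k-1) - 1/k) = 1/n - 1/m <= 1/n.
By symmetry the same bound holds with n,m swapped, so |a_m - a_n| <= 1/min(m,n) = g(min(m,n)). Since g(n) -> 0, (a_n) is Cauchy.
Now solve g(N) < 7/1000: 1/N < 7/1000 <=> N > 1/(7/1000) = 1000/7.
The smallest integer strictly greater than 1000/7 is N = 143.
Check: g(143) = 1/143 < 7/1000; g(142) = 1/142 >= 7/1000. So N = 143.

143


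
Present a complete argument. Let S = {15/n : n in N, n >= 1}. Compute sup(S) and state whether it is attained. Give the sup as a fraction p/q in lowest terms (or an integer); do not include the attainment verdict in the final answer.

Analysis:
- Values: 15, 15/2, 5, 15/4, ... strictly decreasing.
- The maximum is 15 (n=1); sup = 15 (attained).
- The set is bounded below by 0; 15/n -> 0 so 0 is the greatest lower bound.
- 0 is not in the set, so inf = 0 is not attained.
Conclusion: sup(S) = 15, attained in S.

15


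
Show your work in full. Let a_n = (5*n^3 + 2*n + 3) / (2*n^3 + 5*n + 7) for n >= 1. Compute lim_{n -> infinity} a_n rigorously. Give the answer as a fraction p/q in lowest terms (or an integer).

Divide numerator and denominator by n^3, the highest power:
numerator / n^3 = 5 + 2/n^2 + 3/n^3
denominator / n^3 = 2 + 5/n^2 + 7/n^3
As n -> infinity, all terms of the form c/n^k (k >= 1) tend to 0.
So numerator / n^3 -> 5 and denominator / n^3 -> 2.
Therefore lim a_n = 5/2.

5/2


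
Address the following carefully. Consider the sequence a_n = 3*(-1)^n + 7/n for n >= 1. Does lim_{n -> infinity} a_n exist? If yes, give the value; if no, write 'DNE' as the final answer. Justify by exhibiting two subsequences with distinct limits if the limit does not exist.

Examine the behaviour of a_n along subsequences.
a_{2k} = 3 + 7/(2k) -> 3. a_{2k+1} = -3 + 7/(2k+1) -> -3.
Since these two subsequential limits are 3 and -3, distinct, the full sequence cannot converge (a convergent sequence has all subsequences tending to the same limit). So lim a_n does not exist.

DNE


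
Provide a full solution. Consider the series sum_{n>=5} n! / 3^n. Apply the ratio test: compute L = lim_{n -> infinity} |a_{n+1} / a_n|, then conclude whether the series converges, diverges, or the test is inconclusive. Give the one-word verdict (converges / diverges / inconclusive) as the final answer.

Let a_n denote the general term. Form the ratio a_{n+1}/a_n and simplify:
a_{n+1}/a_n = n/3 + 1/3
Take the limit as n -> infinity: L = infinity.
Since L = infinity > 1 (or L = infinity), the ratio test implies the series diverges.

diverges


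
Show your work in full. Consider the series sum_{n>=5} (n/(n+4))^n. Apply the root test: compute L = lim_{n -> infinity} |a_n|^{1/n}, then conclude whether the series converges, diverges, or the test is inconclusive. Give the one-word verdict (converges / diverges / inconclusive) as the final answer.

Let a_n denote the general term. Form |a_n|^(1/n) and simplify:
|a_n|^(1/n) = n/(n + 4)
Take the limit as n -> infinity: L = 1.
Since L = 1, the root test is inconclusive. (In fact a_n = (n/(n+4))^n -> e^(-4) != 0, so the nth-term test shows divergence; but the root test itself gives no conclusion.)

inconclusive


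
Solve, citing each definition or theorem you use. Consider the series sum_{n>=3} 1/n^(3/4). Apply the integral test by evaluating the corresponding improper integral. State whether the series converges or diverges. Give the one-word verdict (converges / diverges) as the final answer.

Let f(x) = x^(-3/4). Then f is positive, continuous, and decreasing on [3, infinity), so the integral test applies.
Compute the improper integral int_{3}^infinity f(x) dx:
  antiderivative F(x) = 4*x^(1/4).
  As x -> infinity, F(x) -> infinity (since p = 3/4 < 1).
  So the integral diverges. By the integral test, the series diverges.

diverges


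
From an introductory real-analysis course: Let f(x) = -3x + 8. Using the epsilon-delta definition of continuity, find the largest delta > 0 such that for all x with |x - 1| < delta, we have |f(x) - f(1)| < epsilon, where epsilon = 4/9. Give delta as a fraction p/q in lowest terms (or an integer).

We compute f(1) = -3*(1) + 8 = 5.
|f(x) - f(1)| = |-3x + 8 - (5)| = |-3(x - 1)| = 3|x - 1|.
We need 3|x - 1| < 4/9, i.e. |x - 1| < 4/9 / 3 = 4/27.
So any delta <= 4/27 works. Conversely, if delta > 4/27, then x = 1 + 4/27 satisfies |x - 1| = 4/27 < delta but |f(x) - f(1)| = 3 * 4/27 = 4/9, which is not < 4/9; so no larger delta works.
Hence the largest such delta is 4/27.

4/27


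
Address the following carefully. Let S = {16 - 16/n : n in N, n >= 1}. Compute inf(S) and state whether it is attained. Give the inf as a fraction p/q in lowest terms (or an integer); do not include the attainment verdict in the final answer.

Analysis:
- Values: 0, 8, 32/3, 12, ... strictly increasing.
- Minimum is 0 (n=1); inf = 0 (attained).
- 16 - 16/n -> 16 from below; sup = 16, not attained.
Conclusion: inf(S) = 0, attained in S.

0


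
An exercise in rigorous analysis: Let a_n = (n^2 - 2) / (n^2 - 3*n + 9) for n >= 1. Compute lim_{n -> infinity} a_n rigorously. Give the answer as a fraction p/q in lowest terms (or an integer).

Divide numerator and denominator by n^2, the highest power:
numerator / n^2 = 1 - 2/n^2
denominator / n^2 = 1 - 3/n + 9/n^2
As n -> infinity, all terms of the form c/n^k (k >= 1) tend to 0.
So numerator / n^2 -> 1 and denominator / n^2 -> 1.
Therefore lim a_n = 1.

1


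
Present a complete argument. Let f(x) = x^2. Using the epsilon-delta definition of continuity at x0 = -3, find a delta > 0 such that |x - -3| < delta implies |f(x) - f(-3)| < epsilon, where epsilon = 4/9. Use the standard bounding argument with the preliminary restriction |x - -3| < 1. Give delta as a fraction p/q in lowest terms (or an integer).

Factor: |x^2 - (-3)^2| = |x - -3| * |x + -3|.
Impose |x - -3| < 1 first. Then |x + -3| = |(x - -3) + 2*(-3)| <= |x - -3| + 2*|-3| < 1 + 6 = 7.
So |x^2 - (-3)^2| < delta * 7.
We need delta * 7 <= 4/9, i.e. delta <= 4/9/7 = 4/63.
Since 4/63 < 1, this is tighter than 1; take delta = 4/63.
So delta = 4/63 works.

4/63


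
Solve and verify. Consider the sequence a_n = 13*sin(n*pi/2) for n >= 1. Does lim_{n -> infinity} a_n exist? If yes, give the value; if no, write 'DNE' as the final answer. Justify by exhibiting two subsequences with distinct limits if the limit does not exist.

Examine the behaviour of a_n along subsequences.
a_{4k+1} = 13*sin(pi/2 + 2k*pi) = 13 -> 13. a_{4k+3} = 13*sin(3pi/2 + 2k*pi) = -13 -> -13.
Since these two subsequential limits are 13 and -13, distinct, the full sequence cannot converge (a convergent sequence has all subsequences tending to the same limit). So lim a_n does not exist.

DNE


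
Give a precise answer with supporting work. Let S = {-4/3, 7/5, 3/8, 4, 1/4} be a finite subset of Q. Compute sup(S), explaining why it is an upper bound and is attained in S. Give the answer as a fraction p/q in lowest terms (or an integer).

S is finite, so sup(S) = max(S).
Sorted decreasing:
4, 7/5, 3/8, 1/4, -4/3
The extremum is 4.
For every x in S, x <= 4. And 4 is in S, so it is attained.
Therefore sup(S) = 4.

4


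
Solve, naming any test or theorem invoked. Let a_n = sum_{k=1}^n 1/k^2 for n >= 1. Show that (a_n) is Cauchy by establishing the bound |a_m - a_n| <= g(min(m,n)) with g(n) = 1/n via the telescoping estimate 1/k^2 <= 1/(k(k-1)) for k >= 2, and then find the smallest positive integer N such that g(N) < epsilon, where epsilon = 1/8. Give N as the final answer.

For m > n >= 1: |a_m - a_n| = sum_{k=n+1}^m 1/k^2.
Use 1/k^2 <= 1/(k(k-1)) = 1/(k-1) - 1/k for k >= 2:
sum_{k=n+1}^m 1/k^2 <= sum_{k=n+1}^m (1/(k-1) - 1/k) = 1/n - 1/m <= 1/n.
By symmetry the same bound holds with n,m swapped, so |a_m - a_n| <= 1/min(m,n) = g(min(m,n)). Since g(n) -> 0, (a_n) is Cauchy.
Now solve g(N) < 1/8: 1/N < 1/8 <=> N > 1/(1/8) = 8.
The smallest integer strictly greater than 8 is N = 9.
Check: g(9) = 1/9 < 1/8; g(8) = 1/8 >= 1/8. So N = 9.

9


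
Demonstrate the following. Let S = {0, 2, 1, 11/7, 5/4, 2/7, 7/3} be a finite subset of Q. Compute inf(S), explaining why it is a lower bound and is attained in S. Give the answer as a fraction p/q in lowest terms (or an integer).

S is finite, so inf(S) = min(S).
Sorted increasing:
0, 2/7, 1, 5/4, 11/7, 2, 7/3
The extremum is 0.
For every x in S, x >= 0. And 0 is in S, so it is attained.
Therefore inf(S) = 0.

0


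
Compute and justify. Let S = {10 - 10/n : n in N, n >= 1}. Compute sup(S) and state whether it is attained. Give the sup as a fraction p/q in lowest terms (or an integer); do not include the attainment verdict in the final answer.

Analysis:
- Values: 0, 5, 20/3, 15/2, ... strictly increasing.
- Minimum is 0 (n=1); inf = 0 (attained).
- 10 - 10/n -> 10 from below; sup = 10, not attained.
Conclusion: sup(S) = 10, not attained in S.

10


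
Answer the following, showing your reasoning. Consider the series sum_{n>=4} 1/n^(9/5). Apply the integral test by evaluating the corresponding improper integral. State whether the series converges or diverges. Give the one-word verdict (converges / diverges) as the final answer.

Let f(x) = x^(-9/5). Then f is positive, continuous, and decreasing on [4, infinity), so the integral test applies.
Compute the improper integral int_{4}^infinity f(x) dx:
  antiderivative F(x) = -5/(4*x^(4/5)).
  As x -> infinity, F(x) -> 0 (since p = 9/5 > 1).
  So int = F(infinity) - F(4) = 0 - (-5*2^(2/5)/16) = 5*2^(2/5)/16.
  Finite, so by the integral test, the series converges.

converges


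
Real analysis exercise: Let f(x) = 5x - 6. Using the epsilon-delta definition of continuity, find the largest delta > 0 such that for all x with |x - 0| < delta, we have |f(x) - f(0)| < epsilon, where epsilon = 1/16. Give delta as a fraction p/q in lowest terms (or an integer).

We compute f(0) = 5*(0) - 6 = -6.
|f(x) - f(0)| = |5x - 6 - (-6)| = |5(x - 0)| = 5|x - 0|.
We need 5|x - 0| < 1/16, i.e. |x - 0| < 1/16 / 5 = 1/80.
So any delta <= 1/80 works. Conversely, if delta > 1/80, then x = 0 + 1/80 satisfies |x - 0| = 1/80 < delta but |f(x) - f(0)| = 5 * 1/80 = 1/16, which is not < 1/16; so no larger delta works.
Hence the largest such delta is 1/80.

1/80


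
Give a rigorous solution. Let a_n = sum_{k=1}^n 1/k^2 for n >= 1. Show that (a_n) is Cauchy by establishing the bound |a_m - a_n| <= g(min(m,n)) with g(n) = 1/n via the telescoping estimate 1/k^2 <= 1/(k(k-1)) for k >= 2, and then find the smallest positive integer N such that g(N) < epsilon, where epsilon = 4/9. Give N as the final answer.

For m > n >= 1: |a_m - a_n| = sum_{k=n+1}^m 1/k^2.
Use 1/k^2 <= 1/(k(k-1)) = 1/(k-1) - 1/k for k >= 2:
sum_{k=n+1}^m 1/k^2 <= sum_{k=n+1}^m (1/(k-1) - 1/k) = 1/n - 1/m <= 1/n.
By symmetry the same bound holds with n,m swapped, so |a_m - a_n| <= 1/min(m,n) = g(min(m,n)). Since g(n) -> 0, (a_n) is Cauchy.
Now solve g(N) < 4/9: 1/N < 4/9 <=> N > 1/(4/9) = 9/4.
The smallest integer strictly greater than 9/4 is N = 3.
Check: g(3) = 1/3 < 4/9; g(2) = 1/2 >= 4/9. So N = 3.

3


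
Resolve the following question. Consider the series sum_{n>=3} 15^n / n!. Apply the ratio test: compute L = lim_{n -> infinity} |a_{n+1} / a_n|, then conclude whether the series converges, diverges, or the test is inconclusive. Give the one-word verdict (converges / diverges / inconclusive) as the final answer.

Let a_n denote the general term. Form the ratio a_{n+1}/a_n and simplify:
a_{n+1}/a_n = 15/(n + 1)
Take the limit as n -> infinity: L = 0.
Since L = 0 < 1, the ratio test implies the series converges.

converges


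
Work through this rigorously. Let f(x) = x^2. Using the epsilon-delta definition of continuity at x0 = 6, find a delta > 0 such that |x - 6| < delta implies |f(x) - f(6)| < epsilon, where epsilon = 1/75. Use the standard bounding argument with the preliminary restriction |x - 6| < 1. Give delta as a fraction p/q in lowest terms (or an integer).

Factor: |x^2 - (6)^2| = |x - 6| * |x + 6|.
Impose |x - 6| < 1 first. Then |x + 6| = |(x - 6) + 2*(6)| <= |x - 6| + 2*|6| < 1 + 12 = 13.
So |x^2 - (6)^2| < delta * 13.
We need delta * 13 <= 1/75, i.e. delta <= 1/75/13 = 1/975.
Since 1/975 < 1, this is tighter than 1; take delta = 1/975.
So delta = 1/975 works.

1/975


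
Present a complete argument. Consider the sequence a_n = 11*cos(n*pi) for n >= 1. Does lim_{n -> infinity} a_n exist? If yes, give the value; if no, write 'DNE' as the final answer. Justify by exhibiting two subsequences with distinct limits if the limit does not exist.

Examine the behaviour of a_n along subsequences.
cos(n*pi) = (-1)^n, so a_n = 11*(-1)^n. a_{2k} = 11 -> 11. a_{2k+1} = -11 -> -11.
Since these two subsequential limits are 11 and -11, distinct, the full sequence cannot converge (a convergent sequence has all subsequences tending to the same limit). So lim a_n does not exist.

DNE


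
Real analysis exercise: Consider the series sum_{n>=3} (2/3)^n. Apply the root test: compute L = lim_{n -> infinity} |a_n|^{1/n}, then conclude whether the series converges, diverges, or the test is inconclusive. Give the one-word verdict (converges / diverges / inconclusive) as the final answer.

Let a_n denote the general term. Form |a_n|^(1/n) and simplify:
|a_n|^(1/n) = 2/3
Take the limit as n -> infinity: L = 2/3.
Since L = 2/3 < 1, the root test implies convergence.

converges


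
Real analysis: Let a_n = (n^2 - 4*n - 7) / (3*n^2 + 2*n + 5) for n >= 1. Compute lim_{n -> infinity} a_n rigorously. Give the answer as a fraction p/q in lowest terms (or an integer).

Divide numerator and denominator by n^2, the highest power:
numerator / n^2 = 1 - 4/n - 7/n^2
denominator / n^2 = 3 + 2/n + 5/n^2
As n -> infinity, all terms of the form c/n^k (k >= 1) tend to 0.
So numerator / n^2 -> 1 and denominator / n^2 -> 3.
Therefore lim a_n = 1/3.

1/3


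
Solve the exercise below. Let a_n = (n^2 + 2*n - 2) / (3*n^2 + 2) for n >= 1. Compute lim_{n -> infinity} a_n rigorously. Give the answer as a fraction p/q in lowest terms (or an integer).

Divide numerator and denominator by n^2, the highest power:
numerator / n^2 = 1 + 2/n - 2/n^2
denominator / n^2 = 3 + 2/n^2
As n -> infinity, all terms of the form c/n^k (k >= 1) tend to 0.
So numerator / n^2 -> 1 and denominator / n^2 -> 3.
Therefore lim a_n = 1/3.

1/3


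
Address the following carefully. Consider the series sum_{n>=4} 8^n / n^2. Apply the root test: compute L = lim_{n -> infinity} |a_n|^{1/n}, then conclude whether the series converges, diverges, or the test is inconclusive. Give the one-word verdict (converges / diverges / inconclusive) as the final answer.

Let a_n denote the general term. Form |a_n|^(1/n) and simplify:
|a_n|^(1/n) = 8/n^(2/n)
Take the limit as n -> infinity: L = 8.
Since L = 8 > 1, the root test implies divergence.

diverges


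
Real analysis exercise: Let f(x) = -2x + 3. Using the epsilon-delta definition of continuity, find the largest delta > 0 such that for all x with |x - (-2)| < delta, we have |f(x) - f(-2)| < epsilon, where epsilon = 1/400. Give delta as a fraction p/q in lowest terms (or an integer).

We compute f(-2) = -2*(-2) + 3 = 7.
|f(x) - f(-2)| = |-2x + 3 - (7)| = |-2(x - (-2))| = 2|x - (-2)|.
We need 2|x - (-2)| < 1/400, i.e. |x - (-2)| < 1/400 / 2 = 1/800.
So any delta <= 1/800 works. Conversely, if delta > 1/800, then x = -2 + 1/800 satisfies |x - (-2)| = 1/800 < delta but |f(x) - f(-2)| = 2 * 1/800 = 1/400, which is not < 1/400; so no larger delta works.
Hence the largest such delta is 1/800.

1/800
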